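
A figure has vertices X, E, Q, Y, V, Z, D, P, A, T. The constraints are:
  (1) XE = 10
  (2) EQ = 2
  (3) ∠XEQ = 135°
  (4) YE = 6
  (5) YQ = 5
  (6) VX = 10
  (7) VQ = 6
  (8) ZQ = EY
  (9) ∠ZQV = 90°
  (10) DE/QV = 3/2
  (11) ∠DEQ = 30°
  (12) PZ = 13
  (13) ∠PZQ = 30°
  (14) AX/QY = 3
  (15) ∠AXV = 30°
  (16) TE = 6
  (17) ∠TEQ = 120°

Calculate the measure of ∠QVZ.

From the given relations: ZQ = EY = 6.
Step 1: By the law of cosines on triangle VQZ: VZ² = 6² + 6² − 2·6·6·cos(90°) = 72, so VZ = 6·√2.
Step 2: By the inverse law of cosines on triangle QVZ: cos(∠QVZ) = (6² + (6·√2)² − 6²) / (2·6·6·√2) = 72/101.82 = 0.7071, so ∠QVZ = 45°.

Therefore, the measure of angle ∠QVZ = 45°.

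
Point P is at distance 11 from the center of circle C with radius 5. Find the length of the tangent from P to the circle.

Let T be the point of tangency. Then CT ⊥ PT (radius ⊥ tangent).
In right triangle CTP: CP² = CT² + PT²
11² = 5² + PT²
PT² = 96, PT = 4*sqrt(6)

4*sqrt(6)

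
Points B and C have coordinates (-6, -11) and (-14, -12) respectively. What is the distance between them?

d = sqrt((-8)^2 + (-1)^2) = sqrt(65)

sqrt(65)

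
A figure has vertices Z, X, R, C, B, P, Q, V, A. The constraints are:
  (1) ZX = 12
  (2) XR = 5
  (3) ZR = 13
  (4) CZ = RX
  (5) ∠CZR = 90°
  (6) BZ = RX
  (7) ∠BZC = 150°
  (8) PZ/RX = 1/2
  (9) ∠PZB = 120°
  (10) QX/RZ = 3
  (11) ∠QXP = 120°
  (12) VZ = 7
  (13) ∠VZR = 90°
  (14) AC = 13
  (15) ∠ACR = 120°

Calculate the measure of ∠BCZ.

From the given relations: CZ = RX = 5; BZ = RX = 5.
Step 1: By the law of cosines on triangle CZB: CB² = 5² + 5² − 2·5·5·cos(150°) = 93.3, so CB ≈ 9.66.
Step 2: By the inverse law of cosines on triangle BCZ: cos(∠BCZ) = (9.66² + 5² − 5²) / (2·9.66·5) = 93.3/96.59 = 0.9659, so ∠BCZ = 15°.

Therefore, the measure of angle ∠BCZ = 15°.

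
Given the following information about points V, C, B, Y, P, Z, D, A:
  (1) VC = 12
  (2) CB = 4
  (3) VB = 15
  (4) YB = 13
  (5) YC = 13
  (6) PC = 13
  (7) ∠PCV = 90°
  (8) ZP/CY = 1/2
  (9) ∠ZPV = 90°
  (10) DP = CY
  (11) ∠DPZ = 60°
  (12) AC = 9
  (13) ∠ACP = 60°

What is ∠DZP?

From the given relations: ZP = 1/2·CY = 1/2·13 ≈ 6.5; DP = CY = 13.
Step 1: By the law of cosines on triangle ZPD: ZD² = 6.5² + 13² − 2·6.5·13·cos(60°) = 126.75, so ZD ≈ 11.26.
Step 2: By the inverse law of cosines on triangle DZP: cos(∠DZP) = (11.26² + 6.5² − 13²) / (2·11.26·6.5) = 0/146.36 = 0, so ∠DZP = 90°.

Therefore, the measure of angle ∠DZP = 90°.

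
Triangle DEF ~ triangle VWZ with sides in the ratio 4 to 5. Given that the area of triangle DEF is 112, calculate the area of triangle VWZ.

For similar figures, the area ratio equals the square of the side ratio.
Side ratio (DEF to VWZ) = 4:5, so area ratio = 4^2:5^2 = 16:25.
If the area of DEF is 112, then the area of VWZ = 112 * (25/16) = 175.

175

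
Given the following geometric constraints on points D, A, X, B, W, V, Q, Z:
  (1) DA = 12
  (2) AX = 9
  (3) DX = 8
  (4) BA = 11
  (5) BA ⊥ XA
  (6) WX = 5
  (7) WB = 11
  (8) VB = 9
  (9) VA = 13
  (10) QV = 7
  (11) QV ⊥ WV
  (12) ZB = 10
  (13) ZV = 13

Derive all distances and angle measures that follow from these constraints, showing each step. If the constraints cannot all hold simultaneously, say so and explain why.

The constraints are consistent.

Step 1: From XA = 9, AB = 11, and ∠XAB = 90°, by the law of cosines:
  XB² = XA² + AB² - 2·XA·AB·cos(90°) = 81 + 121 - 0 = 202
  XB ≈ 14.21

Step 2: From DA = 12, DX = 8, AX = 9, by the inverse law of cosines:
  cos(∠ADX) = (DA² + DX² - AX²) / (2·DA·DX)
  ∠ADX = 48.59°

Step 3: From AB = 11, AV = 13, BV = 9, by the inverse law of cosines:
  cos(∠BAV) = (AB² + AV² - BV²) / (2·AB·AV)
  ∠BAV = 43.05°

Step 4: From AD = 12, AX = 9, DX = 8, by the inverse law of cosines:
  cos(∠DAX) = (AD² + AX² - DX²) / (2·AD·AX)
  ∠DAX = 41.81°

Step 5: From XA = 9, XD = 8, AD = 12, by the inverse law of cosines:
  cos(∠AXD) = (XA² + XD² - AD²) / (2·XA·XD)
  ∠AXD = 89.6°

Step 6: From BA = 11, BV = 9, AV = 13, by the inverse law of cosines:
  cos(∠ABV) = (BA² + BV² - AV²) / (2·BA·BV)
  ∠ABV = 80.41°

Step 7: From BV = 9, BZ = 10, VZ = 13, by the inverse law of cosines:
  cos(∠VBZ) = (BV² + BZ² - VZ²) / (2·BV·BZ)
  ∠VBZ = 86.18°

Step 8: From VA = 13, VB = 9, AB = 11, by the inverse law of cosines:
  cos(∠AVB) = (VA² + VB² - AB²) / (2·VA·VB)
  ∠AVB = 56.54°

Step 9: From VB = 9, VZ = 13, BZ = 10, by the inverse law of cosines:
  cos(∠BVZ) = (VB² + VZ² - BZ²) / (2·VB·VZ)
  ∠BVZ = 50.13°

Step 10: From ZB = 10, ZV = 13, BV = 9, by the inverse law of cosines:
  cos(∠BZV) = (ZB² + ZV² - BV²) / (2·ZB·ZV)
  ∠BZV = 43.69°

Step 11: From XA = 9, XB = 14.21, AB = 11, by the inverse law of cosines:
  cos(∠AXB) = (XA² + XB² - AB²) / (2·XA·XB)
  ∠AXB = 50.71°

Step 12: From XB = 14.21, XW = 5, BW = 11, by the inverse law of cosines:
  cos(∠BXW) = (XB² + XW² - BW²) / (2·XB·XW)
  ∠BXW = 41.77°

Step 13: From BA = 11, BX = 14.21, AX = 9, by the inverse law of cosines:
  cos(∠ABX) = (BA² + BX² - AX²) / (2·BA·BX)
  ∠ABX = 39.29°

Step 14: From BW = 11, BX = 14.21, WX = 5, by the inverse law of cosines:
  cos(∠WBX) = (BW² + BX² - WX²) / (2·BW·BX)
  ∠WBX = 17.63°

Step 15: From WB = 11, WX = 5, BX = 14.21, by the inverse law of cosines:
  cos(∠BWX) = (WB² + WX² - BX²) / (2·WB·WX)
  ∠BWX = 120.6°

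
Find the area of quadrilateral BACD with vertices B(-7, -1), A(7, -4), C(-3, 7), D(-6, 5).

Using the Shoelace formula for a quadrilateral (vertices in order):
Area = (1/2)|sum of (x_i * y_(i+1) - x_(i+1) * y_i)|
Terms: (-7*-4 - 7*-1) = 35, (7*7 - -3*-4) = 37, (-3*5 - -6*7) = 27, (-6*-1 - -7*5) = 41
Sum = 140
Area = (1/2)(140) = 70

70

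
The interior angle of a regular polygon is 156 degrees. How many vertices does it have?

The exterior angle is the supplement of the interior angle: 180 - 156 = 24 degrees.
Since the exterior angles of any convex polygon sum to 360 degrees, the number of sides is 360 / 24 = 15.

15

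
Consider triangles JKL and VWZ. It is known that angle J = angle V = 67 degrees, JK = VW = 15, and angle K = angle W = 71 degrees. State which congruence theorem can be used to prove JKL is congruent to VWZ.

The given information provides:
angle J = angle V = 67 degrees, JK = VW = 15, and angle K = angle W = 71 degrees
This matches the ASA congruence theorem.
Two pairs of corresponding angles and the included side are equal (Angle-Side-Angle).

ASA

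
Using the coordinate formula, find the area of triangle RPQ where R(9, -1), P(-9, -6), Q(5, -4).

Using the Shoelace formula for a triangle:
Area = (1/2)|x0(y1 - y2) + x1(y2 - y0) + x2(y0 - y1)|
Area = (1/2)|9(-6 - -4) + -9(-4 - -1) + 5(-1 - -6)|
Area = (1/2)|-18 + 27 + 25|
Area = (1/2)|34|
Area = (1/2)(34)
Area = 17

17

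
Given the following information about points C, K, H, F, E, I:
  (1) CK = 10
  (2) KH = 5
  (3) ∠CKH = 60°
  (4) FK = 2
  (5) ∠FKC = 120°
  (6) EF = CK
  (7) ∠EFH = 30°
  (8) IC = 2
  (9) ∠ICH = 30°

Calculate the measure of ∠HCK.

Step 1: By the law of cosines on triangle CKH: CH² = 10² + 5² − 2·10·5·cos(60°) = 75, so CH = 5·√3.
Step 2: By the inverse law of cosines on triangle HCK: cos(∠HCK) = ((5·√3)² + 10² − 5²) / (2·5·√3·10) = 150/173.21 = 0.866, so ∠HCK = 30°.

Therefore, the measure of angle ∠HCK = 30°.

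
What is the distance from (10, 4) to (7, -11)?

The horizontal distance is |7 - 10| = 3 and the vertical distance is |-11 - 4| = 15.
By the Pythagorean theorem, d = sqrt(3^2 + 15^2) = sqrt(234) = 3*sqrt(26).

3*sqrt(26)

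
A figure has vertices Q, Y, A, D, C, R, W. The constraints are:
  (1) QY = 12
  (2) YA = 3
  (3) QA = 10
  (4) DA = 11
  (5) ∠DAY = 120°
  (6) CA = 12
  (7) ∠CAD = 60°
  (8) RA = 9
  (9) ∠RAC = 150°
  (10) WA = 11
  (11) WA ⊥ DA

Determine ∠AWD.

Step 1: By the law of cosines on triangle WAD: WD² = 11² + 11² − 2·11·11·cos(90°) = 242, so WD = 11·√2.
Step 2: By the inverse law of cosines on triangle AWD: cos(∠AWD) = (11² + (11·√2)² − 11²) / (2·11·11·√2) = 242/342.24 = 0.7071, so ∠AWD = 45°.

Therefore, the measure of angle ∠AWD = 45°.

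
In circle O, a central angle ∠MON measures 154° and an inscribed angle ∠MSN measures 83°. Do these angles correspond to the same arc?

By the inscribed angle theorem, the inscribed angle for a central angle of 154° should be 154° / 2 = 77°.
The given inscribed angle is 83°, which does not equal 77°.
Therefore, no, they do not correspond to the same arc.

No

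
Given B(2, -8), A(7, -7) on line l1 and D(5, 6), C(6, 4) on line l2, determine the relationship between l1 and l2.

Slope of line 1: m1 = (-7 - -8)/(7 - 2) = 1/5 = 1/5
Slope of line 2: m2 = (4 - 6)/(6 - 5) = -2/1 = -2
m1 != m2 (1/5 != -2), so not parallel.
m1 * m2 = (1/5) * (-2) = -2/5 != -1, so not perpendicular.
The lines are neither parallel nor perpendicular.

Neither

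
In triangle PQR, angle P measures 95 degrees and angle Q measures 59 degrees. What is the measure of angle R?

Let angle R = x. Then 95 + 59 + x = 180.
x = 180 - 154 = 26 degrees.

26 degrees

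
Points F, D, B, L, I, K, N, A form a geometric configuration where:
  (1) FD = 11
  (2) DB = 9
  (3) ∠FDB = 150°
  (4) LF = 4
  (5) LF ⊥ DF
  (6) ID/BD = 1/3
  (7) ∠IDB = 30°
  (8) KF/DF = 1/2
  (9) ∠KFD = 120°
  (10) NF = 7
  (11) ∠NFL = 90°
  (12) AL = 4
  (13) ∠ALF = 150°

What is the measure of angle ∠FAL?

Step 1: By the law of cosines on triangle ALF: AF² = 4² + 4² − 2·4·4·cos(150°) = 59.71, so AF ≈ 7.73.
Step 2: By the inverse law of cosines on triangle FAL: cos(∠FAL) = (7.73² + 4² − 4²) / (2·7.73·4) = 59.71/61.82 = 0.9659, so ∠FAL = 15°.

Therefore, the measure of angle ∠FAL = 15°.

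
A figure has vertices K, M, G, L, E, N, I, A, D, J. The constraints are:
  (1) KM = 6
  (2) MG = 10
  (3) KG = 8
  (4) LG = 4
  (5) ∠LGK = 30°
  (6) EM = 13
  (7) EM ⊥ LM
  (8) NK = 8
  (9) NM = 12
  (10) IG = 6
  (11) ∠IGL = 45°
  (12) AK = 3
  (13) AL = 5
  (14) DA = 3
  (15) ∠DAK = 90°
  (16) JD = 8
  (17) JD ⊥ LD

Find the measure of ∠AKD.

Step 1: By the law of cosines on triangle KAD: KD² = 3² + 3² − 2·3·3·cos(90°) = 18, so KD = 3·√2.
Step 2: By the inverse law of cosines on triangle AKD: cos(∠AKD) = (3² + (3·√2)² − 3²) / (2·3·3·√2) = 18/25.46 = 0.7071, so ∠AKD = 45°.

Therefore, the measure of angle ∠AKD = 45°.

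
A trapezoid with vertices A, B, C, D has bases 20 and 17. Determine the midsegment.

The midsegment (median) of a trapezoid connects the midpoints of the non-parallel sides.
Its length is the average of the two bases: (20 + 17) / 2 = 37/2.

37/2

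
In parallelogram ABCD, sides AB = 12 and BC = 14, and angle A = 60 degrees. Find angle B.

In a parallelogram, consecutive angles are supplementary (sum to 180°).
angle B = 180 - angle A
angle B = 180 - 60
angle B = 120 degrees

120 degrees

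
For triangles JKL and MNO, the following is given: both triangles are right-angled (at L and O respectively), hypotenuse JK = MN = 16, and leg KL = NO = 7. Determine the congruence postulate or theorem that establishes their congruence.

The given information matches HL: The hypotenuse and one leg of two right triangles are equal (Hypotenuse-Leg).

HL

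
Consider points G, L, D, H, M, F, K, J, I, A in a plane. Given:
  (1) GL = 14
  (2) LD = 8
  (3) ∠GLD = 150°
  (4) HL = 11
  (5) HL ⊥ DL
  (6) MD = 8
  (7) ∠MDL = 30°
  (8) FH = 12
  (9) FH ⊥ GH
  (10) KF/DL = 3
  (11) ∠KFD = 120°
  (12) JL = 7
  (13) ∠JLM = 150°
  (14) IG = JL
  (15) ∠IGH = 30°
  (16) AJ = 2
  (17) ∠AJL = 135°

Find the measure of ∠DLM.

Step 1: By the law of cosines on triangle LDM: LM² = 8² + 8² − 2·8·8·cos(30°) = 17.15, so LM ≈ 4.14.
Step 2: By the inverse law of cosines on triangle DLM: cos(∠DLM) = (8² + 4.14² − 8²) / (2·8·4.14) = 17.15/66.26 = 0.2588, so ∠DLM = 75°.

Therefore, the measure of angle ∠DLM = 75°.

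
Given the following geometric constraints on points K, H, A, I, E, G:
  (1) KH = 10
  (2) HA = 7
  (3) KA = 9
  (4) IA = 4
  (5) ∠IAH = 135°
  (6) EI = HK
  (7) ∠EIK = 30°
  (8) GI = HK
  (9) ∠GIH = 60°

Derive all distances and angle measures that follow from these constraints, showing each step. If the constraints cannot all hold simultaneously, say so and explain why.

The constraints are consistent.

From the given relations:
  EI = HK = 10
  GI = HK = 10

Step 1: From HA = 7, AI = 4, and ∠HAI = 135°, by the law of cosines:
  HI² = HA² + AI² - 2·HA·AI·cos(135°) = 49 + 16 + 39.6 = 104.6
  HI ≈ 10.23

Step 2: From KA = 9, KH = 10, AH = 7, by the inverse law of cosines:
  cos(∠AKH) = (KA² + KH² - AH²) / (2·KA·KH)
  ∠AKH = 42.83°

Step 3: From HA = 7, HK = 10, AK = 9, by the inverse law of cosines:
  cos(∠AHK) = (HA² + HK² - AK²) / (2·HA·HK)
  ∠AHK = 60.94°

Step 4: From AH = 7, AK = 9, HK = 10, by the inverse law of cosines:
  cos(∠HAK) = (AH² + AK² - HK²) / (2·AH·AK)
  ∠HAK = 76.23°

Step 5: From HI = 10.23, IG = 10, and ∠HIG = 60°, by the law of cosines:
  HG² = HI² + IG² - 2·HI·IG·cos(60°) = 104.6 + 100 - 102.3 = 102.3
  HG ≈ 10.12

Step 6: From HA = 7, HI = 10.23, AI = 4, by the inverse law of cosines:
  cos(∠AHI) = (HA² + HI² - AI²) / (2·HA·HI)
  ∠AHI = 16.05°

Step 7: From IA = 4, IH = 10.23, AH = 7, by the inverse law of cosines:
  cos(∠AIH) = (IA² + IH² - AH²) / (2·IA·IH)
  ∠AIH = 28.95°

Step 8: From HG = 10.12, HI = 10.23, GI = 10, by the inverse law of cosines:
  cos(∠GHI) = (HG² + HI² - GI²) / (2·HG·HI)
  ∠GHI = 58.88°

Step 9: From GH = 10.12, GI = 10, HI = 10.23, by the inverse law of cosines:
  cos(∠HGI) = (GH² + GI² - HI²) / (2·GH·GI)
  ∠HGI = 61.12°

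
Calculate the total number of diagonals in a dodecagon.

Total line segments between 12 vertices = C(12,2) = 66.
Subtract the 12 sides: 66 - 12 = 54 diagonals.

54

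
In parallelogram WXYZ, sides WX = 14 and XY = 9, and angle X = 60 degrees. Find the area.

Area = a * b * sin(theta)
Area = 14 * 9 * sin(60 degrees)
Area = 126 * sqrt(3)/2
Area = 63*sqrt(3)

63*sqrt(3)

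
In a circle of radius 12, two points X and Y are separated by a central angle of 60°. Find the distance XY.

Drop a perpendicular from the center to the chord, bisecting both the chord and the central angle.
Each half-chord = r sin(θ/2) = 12 sin(30°).
The full chord = 2 × 12 × sin(30°) = 12.

12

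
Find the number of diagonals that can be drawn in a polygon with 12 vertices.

Total line segments between 12 vertices = C(12,2) = 66.
Subtract the 12 sides: 66 - 12 = 54 diagonals.

54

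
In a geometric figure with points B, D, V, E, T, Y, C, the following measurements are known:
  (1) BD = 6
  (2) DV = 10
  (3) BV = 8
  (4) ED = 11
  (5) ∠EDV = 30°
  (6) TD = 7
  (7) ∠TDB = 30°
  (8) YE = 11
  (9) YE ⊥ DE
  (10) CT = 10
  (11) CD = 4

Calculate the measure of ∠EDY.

Step 1: By the law of cosines on triangle DEY: DY² = 11² + 11² − 2·11·11·cos(90°) = 242, so DY = 11·√2.
Step 2: By the inverse law of cosines on triangle EDY: cos(∠EDY) = (11² + (11·√2)² − 11²) / (2·11·11·√2) = 242/342.24 = 0.7071, so ∠EDY = 45°.

Therefore, the measure of angle ∠EDY = 45°.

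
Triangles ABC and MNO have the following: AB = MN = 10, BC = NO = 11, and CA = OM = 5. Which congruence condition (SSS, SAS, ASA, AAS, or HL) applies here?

The given information provides:
AB = MN = 10, BC = NO = 11, and CA = OM = 5
This matches the SSS congruence theorem.
All three pairs of corresponding sides are equal (Side-Side-Side).

SSS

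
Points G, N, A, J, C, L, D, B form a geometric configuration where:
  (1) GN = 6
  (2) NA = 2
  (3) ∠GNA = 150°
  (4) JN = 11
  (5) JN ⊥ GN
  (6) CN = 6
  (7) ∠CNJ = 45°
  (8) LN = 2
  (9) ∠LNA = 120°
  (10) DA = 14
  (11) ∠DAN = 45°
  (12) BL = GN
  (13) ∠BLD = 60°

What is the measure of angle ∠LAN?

Step 1: By the law of cosines on triangle ANL: AL² = 2² + 2² − 2·2·2·cos(120°) = 12, so AL = 2·√3.
Step 2: By the inverse law of cosines on triangle LAN: cos(∠LAN) = ((2·√3)² + 2² − 2²) / (2·2·√3·2) = 12/13.86 = 0.866, so ∠LAN = 30°.

Therefore, the measure of angle ∠LAN = 30°.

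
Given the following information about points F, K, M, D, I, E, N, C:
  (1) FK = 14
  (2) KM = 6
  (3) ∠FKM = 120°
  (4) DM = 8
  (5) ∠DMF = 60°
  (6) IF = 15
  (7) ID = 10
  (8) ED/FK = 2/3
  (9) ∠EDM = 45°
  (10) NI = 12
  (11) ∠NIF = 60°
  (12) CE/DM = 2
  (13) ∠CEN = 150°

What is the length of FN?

Step 1: By the law of cosines on triangle FIN: FN² = 15² + 12² − 2·15·12·cos(60°) = 189, so FN = 3·√21.

Therefore, the length of FN = 3·√21.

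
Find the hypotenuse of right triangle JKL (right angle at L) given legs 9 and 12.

JK = sqrt(9^2 + 12^2) = sqrt(225) = 15

15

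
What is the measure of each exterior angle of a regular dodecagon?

Each exterior angle of a regular n-gon is 360 / n.
For n = 12: 360 / 12 = 30 degrees.

30 degrees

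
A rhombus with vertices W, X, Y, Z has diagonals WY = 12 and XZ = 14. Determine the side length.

The diagonals of a rhombus bisect each other at right angles.
Half-diagonals: 12/2 = 6 and 14/2 = 7
side = sqrt(6^2 + 7^2)
side = sqrt(36 + 49)
side = sqrt(85)

sqrt(85)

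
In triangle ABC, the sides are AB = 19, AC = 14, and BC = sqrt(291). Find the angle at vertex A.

By the inverse law of cosines: cos(A) = (AB² + AC² - BC²) / (2 × AB × AC)
cos(A) = (19² + 14² - (sqrt(291))²) / (2 × 19 × 14)
cos(A) = (361 + 196 - (291)) / 532
cos(A) = 1/2
A = arccos(1/2) = 60°

60°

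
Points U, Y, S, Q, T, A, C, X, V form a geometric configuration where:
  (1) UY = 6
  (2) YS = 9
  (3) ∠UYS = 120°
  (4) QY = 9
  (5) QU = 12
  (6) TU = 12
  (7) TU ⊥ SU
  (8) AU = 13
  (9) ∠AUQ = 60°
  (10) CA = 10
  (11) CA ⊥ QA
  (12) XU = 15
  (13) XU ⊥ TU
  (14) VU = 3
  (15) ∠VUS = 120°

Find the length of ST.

Step 1: By the law of cosines on triangle UYS: US² = 6² + 9² − 2·6·9·cos(120°) = 171, so US = 3·√19.
Step 2: By the law of cosines on triangle SUT: ST² = (3·√19)² + 12² − 2·3·√19·12·cos(90°) = 315, so ST = 3·√35.

Therefore, the length of ST = 3·√35.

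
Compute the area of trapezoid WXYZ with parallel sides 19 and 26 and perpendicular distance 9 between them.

A trapezoid's area equals the midsegment times the height.
The midsegment is (19 + 26) / 2 = 45/2.
Area = 45/2 * 9 = 405/2.

405/2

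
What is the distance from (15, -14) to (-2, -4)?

d = sqrt((-2 - 15)^2 + (-4 - -14)^2)
d = sqrt(-17^2 + 10^2)
d = sqrt(289 + 100)
d = sqrt(389)

sqrt(389)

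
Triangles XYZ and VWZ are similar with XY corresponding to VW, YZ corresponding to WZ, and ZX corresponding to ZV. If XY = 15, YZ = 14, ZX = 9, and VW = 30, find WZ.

Since the triangles are similar, the ratio of corresponding sides is constant.
Scale factor k = VW / XY = 30 / 15 = 2
WZ = k * YZ = 2 * 14 = 28

28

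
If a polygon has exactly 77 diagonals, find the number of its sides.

Using d = n(n - 3)/2, we solve 77 = n(n - 3)/2.
So n(n - 3) = 154.
Testing n = 14: 14 * 11 = 154 = 154. Correct.
The polygon has 14 sides.

14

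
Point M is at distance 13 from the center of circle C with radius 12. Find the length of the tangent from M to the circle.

Let T be the point of tangency. Then CT ⊥ MT (radius ⊥ tangent).
In right triangle CTM: CM² = CT² + MT²
13² = 12² + MT²
MT² = 25, MT = 5

5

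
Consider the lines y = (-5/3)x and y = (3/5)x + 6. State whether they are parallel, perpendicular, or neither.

Slope of line 1: m1 = -5/3
Slope of line 2: m2 = 3/5
m1 * m2 = (-5/3) * (3/5) = -1 = -1, so the lines are perpendicular.

Perpendicular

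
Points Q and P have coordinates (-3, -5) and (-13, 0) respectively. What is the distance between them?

The horizontal distance is |-13 - -3| = 10 and the vertical distance is |0 - -5| = 5.
By the Pythagorean theorem, d = sqrt(10^2 + 5^2) = sqrt(125) = 5*sqrt(5).

5*sqrt(5)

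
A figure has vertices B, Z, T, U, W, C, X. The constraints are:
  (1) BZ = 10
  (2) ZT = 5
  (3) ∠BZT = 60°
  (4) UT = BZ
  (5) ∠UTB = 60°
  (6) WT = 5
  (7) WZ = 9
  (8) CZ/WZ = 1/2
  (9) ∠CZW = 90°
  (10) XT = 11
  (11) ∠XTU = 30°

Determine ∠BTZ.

Step 1: By the law of cosines on triangle TZB: TB² = 5² + 10² − 2·5·10·cos(60°) = 75, so TB = 5·√3.
Step 2: By the inverse law of cosines on triangle BTZ: cos(∠BTZ) = ((5·√3)² + 5² − 10²) / (2·5·√3·5) = 0/86.6 = 0, so ∠BTZ = 90°.

Therefore, the measure of angle ∠BTZ = 90°.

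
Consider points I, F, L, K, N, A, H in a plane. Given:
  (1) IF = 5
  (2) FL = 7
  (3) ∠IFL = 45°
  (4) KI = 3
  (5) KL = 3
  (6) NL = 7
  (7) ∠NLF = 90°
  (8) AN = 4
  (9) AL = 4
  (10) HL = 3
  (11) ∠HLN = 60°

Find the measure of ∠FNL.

Step 1: By the law of cosines on triangle NLF: NF² = 7² + 7² − 2·7·7·cos(90°) = 98, so NF = 7·√2.
Step 2: By the inverse law of cosines on triangle FNL: cos(∠FNL) = ((7·√2)² + 7² − 7²) / (2·7·√2·7) = 98/138.59 = 0.7071, so ∠FNL = 45°.

Therefore, the measure of angle ∠FNL = 45°.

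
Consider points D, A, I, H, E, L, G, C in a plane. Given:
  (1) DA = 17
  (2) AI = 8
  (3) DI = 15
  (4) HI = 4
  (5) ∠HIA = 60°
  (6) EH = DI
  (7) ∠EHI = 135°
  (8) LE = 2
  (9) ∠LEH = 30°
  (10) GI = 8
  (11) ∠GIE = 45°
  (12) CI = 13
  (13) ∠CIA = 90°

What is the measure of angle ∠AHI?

Step 1: By the law of cosines on triangle HIA: HA² = 4² + 8² − 2·4·8·cos(60°) = 48, so HA = 4·√3.
Step 2: By the inverse law of cosines on triangle AHI: cos(∠AHI) = ((4·√3)² + 4² − 8²) / (2·4·√3·4) = 0/55.43 = 0, so ∠AHI = 90°.

Therefore, the measure of angle ∠AHI = 90°.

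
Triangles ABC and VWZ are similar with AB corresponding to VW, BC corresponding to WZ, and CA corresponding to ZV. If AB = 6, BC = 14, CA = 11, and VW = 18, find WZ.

k = 18/6 = 3. WZ = 3 * 14 = 42.

42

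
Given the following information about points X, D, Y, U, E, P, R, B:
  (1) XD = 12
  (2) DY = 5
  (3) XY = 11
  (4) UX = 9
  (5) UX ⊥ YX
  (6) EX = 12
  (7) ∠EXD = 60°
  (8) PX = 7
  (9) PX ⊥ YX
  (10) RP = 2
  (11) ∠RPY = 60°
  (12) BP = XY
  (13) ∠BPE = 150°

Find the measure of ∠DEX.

Step 1: By the law of cosines on triangle EXD: ED² = 12² + 12² − 2·12·12·cos(60°) = 144, so ED = 12.
Step 2: By the inverse law of cosines on triangle DEX: cos(∠DEX) = (12² + 12² − 12²) / (2·12·12) = 144/288 = 0.5, so ∠DEX = 60°.

Therefore, the measure of angle ∠DEX = 60°.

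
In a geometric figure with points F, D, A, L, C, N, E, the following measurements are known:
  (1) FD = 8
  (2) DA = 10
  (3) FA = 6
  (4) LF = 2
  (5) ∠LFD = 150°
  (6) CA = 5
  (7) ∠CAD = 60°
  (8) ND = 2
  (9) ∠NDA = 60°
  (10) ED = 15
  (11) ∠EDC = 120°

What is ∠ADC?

Step 1: By the law of cosines on triangle DAC: DC² = 10² + 5² − 2·10·5·cos(60°) = 75, so DC = 5·√3.
Step 2: By the inverse law of cosines on triangle ADC: cos(∠ADC) = (10² + (5·√3)² − 5²) / (2·10·5·√3) = 150/173.21 = 0.866, so ∠ADC = 30°.

Therefore, the measure of angle ∠ADC = 30°.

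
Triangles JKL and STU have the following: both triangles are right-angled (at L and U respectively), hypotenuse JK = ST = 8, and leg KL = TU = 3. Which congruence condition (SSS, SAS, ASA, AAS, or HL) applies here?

The given information matches HL: The hypotenuse and one leg of two right triangles are equal (Hypotenuse-Leg).

HL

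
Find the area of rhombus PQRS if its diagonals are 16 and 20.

The diagonals of a rhombus divide it into four right triangles.
Each triangle has legs 16/ 2 = 8 and 20/2 = 10, so each has area (1/2)*8*10 = 40.
Four such triangles give total area = (d1 * d2) / 2 = 160.

160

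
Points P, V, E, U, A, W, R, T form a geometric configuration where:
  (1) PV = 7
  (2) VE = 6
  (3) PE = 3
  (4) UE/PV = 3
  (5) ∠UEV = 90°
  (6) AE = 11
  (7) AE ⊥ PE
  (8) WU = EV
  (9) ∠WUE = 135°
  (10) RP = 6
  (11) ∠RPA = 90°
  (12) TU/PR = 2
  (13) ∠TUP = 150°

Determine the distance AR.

Step 1: By the law of cosines on triangle PEA: PA² = 3² + 11² − 2·3·11·cos(90°) = 130, so PA = √130.
Step 2: By the law of cosines on triangle APR: AR² = √130² + 6² − 2·√130·6·cos(90°) = 166, so AR = √166.

Therefore, the length of AR = √166.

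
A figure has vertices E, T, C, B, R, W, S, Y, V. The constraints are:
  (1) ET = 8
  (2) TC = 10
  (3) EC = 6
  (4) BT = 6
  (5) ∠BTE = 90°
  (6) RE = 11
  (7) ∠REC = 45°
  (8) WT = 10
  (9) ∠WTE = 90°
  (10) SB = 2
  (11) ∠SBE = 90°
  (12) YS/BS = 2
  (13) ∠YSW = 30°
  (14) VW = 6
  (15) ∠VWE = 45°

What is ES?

Step 1: By the law of cosines on triangle BTE: BE² = 6² + 8² − 2·6·8·cos(90°) = 100, so BE = 10.
Step 2: By the law of cosines on triangle EBS: ES² = 10² + 2² − 2·10·2·cos(90°) = 104, so ES = 2·√26.

Therefore, the length of ES = 2·√26.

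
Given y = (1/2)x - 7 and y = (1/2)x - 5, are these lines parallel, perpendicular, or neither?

Slope of line 1: m1 = 1/2
Slope of line 2: m2 = 1/2
Since m1 = m2 = 1/2, the lines are parallel.

Parallel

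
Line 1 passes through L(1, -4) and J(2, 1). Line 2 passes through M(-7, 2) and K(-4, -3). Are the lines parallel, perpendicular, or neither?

Slope of line 1: m1 = (1 - -4)/(2 - 1) = 5/1 = 5
Slope of line 2: m2 = (-3 - 2)/(-4 - -7) = -5/3 = -5/3
For parallel lines we need equal slopes: 5 != -5/3.
For perpendicular lines we need m1*m2 = -1: (5)(-5/3) = -25/3 != -1.
Since neither condition holds, the lines are neither parallel nor perpendicular.

Neither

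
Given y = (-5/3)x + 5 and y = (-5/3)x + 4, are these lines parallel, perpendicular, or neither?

Slope of line 1: m1 = -5/3
Slope of line 2: m2 = -5/3
m1 = m2, so the lines are parallel.

Parallel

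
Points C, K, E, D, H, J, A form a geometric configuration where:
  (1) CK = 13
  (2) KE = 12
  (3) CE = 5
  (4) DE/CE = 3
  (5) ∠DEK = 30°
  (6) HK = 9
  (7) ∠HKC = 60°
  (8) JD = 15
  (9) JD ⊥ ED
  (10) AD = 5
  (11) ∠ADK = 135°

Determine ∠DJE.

From the given relations: DE = 3·CE = 3·5 = 15.
Step 1: By the law of cosines on triangle JDE: JE² = 15² + 15² − 2·15·15·cos(90°) = 450, so JE = 15·√2.
Step 2: By the inverse law of cosines on triangle DJE: cos(∠DJE) = (15² + (15·√2)² − 15²) / (2·15·15·√2) = 450/636.4 = 0.7071, so ∠DJE = 45°.

Therefore, the measure of angle ∠DJE = 45°.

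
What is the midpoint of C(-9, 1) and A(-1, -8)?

The midpoint is the average of the coordinates:
x: (-9 + -1)/2 = -5
y: (1 + -8)/2 = -7/2
Midpoint = (-5, -7/2)

(-5, -7/2)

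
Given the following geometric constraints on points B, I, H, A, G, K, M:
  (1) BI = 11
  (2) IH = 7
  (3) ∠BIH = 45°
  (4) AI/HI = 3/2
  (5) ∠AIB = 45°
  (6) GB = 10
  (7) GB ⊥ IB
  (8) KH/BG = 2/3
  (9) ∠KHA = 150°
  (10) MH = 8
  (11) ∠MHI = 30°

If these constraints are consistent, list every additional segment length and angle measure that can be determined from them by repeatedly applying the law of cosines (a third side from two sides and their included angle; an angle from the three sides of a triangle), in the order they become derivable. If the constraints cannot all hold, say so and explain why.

The constraints are consistent. Derivable facts, in order:
After 1 step:
- BA ≈ 8.24
- BH ≈ 7.82
- IG ≈ 14.87
- IM ≈ 4
After 2 steps:
- ∠ABI = 64.29°
- ∠BAI = 70.71°
- ∠BGI = 47.73°
- ∠BHI = 95.71°
- ∠BIG = 42.27°
- ∠HBI = 39.29°
- ∠HIM = 88.97°
- ∠HMI = 61.03°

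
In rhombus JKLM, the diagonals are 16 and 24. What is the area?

The diagonals of a rhombus divide it into four right triangles.
Each triangle has legs 16/ 2 = 8 and 24/2 = 12, so each has area (1/2)*8*12 = 48.
Four such triangles give total area = (d1 * d2) / 2 = 192.

192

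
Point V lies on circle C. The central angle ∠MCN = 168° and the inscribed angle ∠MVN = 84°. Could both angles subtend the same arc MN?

By the inscribed angle theorem, if both angles subtend the same arc, the inscribed angle must be half the central angle.
Half of 168° = 84°, which equals the given inscribed angle of 84°.
Therefore, yes, they correspond to the same arc.

Yes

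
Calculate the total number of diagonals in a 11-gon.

The number of diagonals in an n-gon is n(n - 3)/2.
For n = 11: 11(11 - 3)/2 = 11 × 8 / 2 = 44.

44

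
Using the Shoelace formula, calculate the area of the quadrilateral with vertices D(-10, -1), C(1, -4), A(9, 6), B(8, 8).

The Shoelace formula works by pairing each vertex with the next (cycling back to the first).
For each pair, compute x_i*y_(i+1) - x_(i+1)*y_i:
  (-10*-4 - 1*-1) = 41
  (1*6 - 9*-4) = 42
  (9*8 - 8*6) = 24
  (8*-1 - -10*8) = 72
Taking half the absolute value of the total: Area = (1/2)(179) = 179/2.

179/2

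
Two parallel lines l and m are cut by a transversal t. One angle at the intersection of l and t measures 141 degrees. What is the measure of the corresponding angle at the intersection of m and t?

Corresponding angles are equal: 141 degrees.

141 degrees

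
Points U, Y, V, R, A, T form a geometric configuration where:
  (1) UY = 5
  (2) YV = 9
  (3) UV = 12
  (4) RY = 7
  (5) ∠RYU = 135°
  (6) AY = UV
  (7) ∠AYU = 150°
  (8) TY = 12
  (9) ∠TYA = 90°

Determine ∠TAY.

From the given relations: AY = UV = 12.
Step 1: By the law of cosines on triangle AYT: AT² = 12² + 12² − 2·12·12·cos(90°) = 288, so AT = 12·√2.
Step 2: By the inverse law of cosines on triangle TAY: cos(∠TAY) = ((12·√2)² + 12² − 12²) / (2·12·√2·12) = 288/407.29 = 0.7071, so ∠TAY = 45°.

Therefore, the measure of angle ∠TAY = 45°.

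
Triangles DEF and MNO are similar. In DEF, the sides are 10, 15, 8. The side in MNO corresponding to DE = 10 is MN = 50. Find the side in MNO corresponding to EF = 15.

k = 50/10 = 5. NO = 5 * 15 = 75.

75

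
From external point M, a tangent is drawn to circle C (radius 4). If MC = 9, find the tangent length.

tangent = √(d² - r²) = √(9² - 4²) = √(81 - 16) = √65 = sqrt(65)

sqrt(65)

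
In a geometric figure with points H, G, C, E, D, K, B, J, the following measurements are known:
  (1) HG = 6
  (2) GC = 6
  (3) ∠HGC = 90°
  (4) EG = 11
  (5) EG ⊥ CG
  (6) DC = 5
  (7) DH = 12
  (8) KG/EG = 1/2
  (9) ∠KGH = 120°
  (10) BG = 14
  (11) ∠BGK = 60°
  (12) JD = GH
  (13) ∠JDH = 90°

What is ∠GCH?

Step 1: By the law of cosines on triangle CGH: CH² = 6² + 6² − 2·6·6·cos(90°) = 72, so CH = 6·√2.
Step 2: By the inverse law of cosines on triangle GCH: cos(∠GCH) = (6² + (6·√2)² − 6²) / (2·6·6·√2) = 72/101.82 = 0.7071, so ∠GCH = 45°.

Therefore, the measure of angle ∠GCH = 45°.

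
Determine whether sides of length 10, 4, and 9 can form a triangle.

For three segments to close into a triangle, no single side can be as long as the other two combined.
The longest side is 10, and 4 + 9 = 13 > 10.
A triangle can be formed.

Yes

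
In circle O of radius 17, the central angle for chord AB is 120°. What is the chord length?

Chord length = 2r sin(θ/2)
= 2 × 17 × sin(120°/2)
= 2 × 17 × sin(60°)
= 17*sqrt(3)

17*sqrt(3)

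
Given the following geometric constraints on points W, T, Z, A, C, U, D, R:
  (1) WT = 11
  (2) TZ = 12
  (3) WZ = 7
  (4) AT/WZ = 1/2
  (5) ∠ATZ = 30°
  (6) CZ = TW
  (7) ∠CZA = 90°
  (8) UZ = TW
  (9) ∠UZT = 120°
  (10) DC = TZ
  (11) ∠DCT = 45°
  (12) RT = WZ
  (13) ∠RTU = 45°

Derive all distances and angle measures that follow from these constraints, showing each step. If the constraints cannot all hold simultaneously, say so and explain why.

The constraints are consistent.

From the given relations:
  AT = 1/2·WZ = 1/2·7 ≈ 3.5
  CZ = TW = 11
  UZ = TW = 11
  DC = TZ = 12
  RT = WZ = 7

Step 1: From TZ = 12, ZU = 11, and ∠TZU = 120°, by the law of cosines:
  TU² = TZ² + ZU² - 2·TZ·ZU·cos(120°) = 144 + 121 + 132 = 397
  TU ≈ 19.92

Step 2: From ZT = 12, TA = 3.5, and ∠ZTA = 30°, by the law of cosines:
  ZA² = ZT² + TA² - 2·ZT·TA·cos(30°) = 144 + 12.25 - 72.75 = 83.5
  ZA ≈ 9.14

Step 3: From WT = 11, WZ = 7, TZ = 12, by the inverse law of cosines:
  cos(∠TWZ) = (WT² + WZ² - TZ²) / (2·WT·WZ)
  ∠TWZ = 80.28°

Step 4: From TW = 11, TZ = 12, WZ = 7, by the inverse law of cosines:
  cos(∠WTZ) = (TW² + TZ² - WZ²) / (2·TW·TZ)
  ∠WTZ = 35.1°

Step 5: From ZT = 12, ZW = 7, TW = 11, by the inverse law of cosines:
  cos(∠TZW) = (ZT² + ZW² - TW²) / (2·ZT·ZW)
  ∠TZW = 64.62°

Step 6: From AZ = 9.14, ZC = 11, and ∠AZC = 90°, by the law of cosines:
  AC² = AZ² + ZC² - 2·AZ·ZC·cos(90°) = 83.5 + 121 - 0 = 204.5
  AC ≈ 14.3

Step 7: From UT = 19.92, TR = 7, and ∠UTR = 45°, by the law of cosines:
  UR² = UT² + TR² - 2·UT·TR·cos(45°) = 397 + 49 - 197.2 = 248.8
  UR ≈ 15.77

Step 8: From TU = 19.92, TZ = 12, UZ = 11, by the inverse law of cosines:
  cos(∠UTZ) = (TU² + TZ² - UZ²) / (2·TU·TZ)
  ∠UTZ = 28.56°

Step 9: From ZA = 9.14, ZT = 12, AT = 3.5, by the inverse law of cosines:
  cos(∠AZT) = (ZA² + ZT² - AT²) / (2·ZA·ZT)
  ∠AZT = 11.04°

Step 10: From AT = 3.5, AZ = 9.14, TZ = 12, by the inverse law of cosines:
  cos(∠TAZ) = (AT² + AZ² - TZ²) / (2·AT·AZ)
  ∠TAZ = 138.96°

Step 11: From UT = 19.92, UZ = 11, TZ = 12, by the inverse law of cosines:
  cos(∠TUZ) = (UT² + UZ² - TZ²) / (2·UT·UZ)
  ∠TUZ = 31.44°

Step 12: From AC = 14.3, AZ = 9.14, CZ = 11, by the inverse law of cosines:
  cos(∠CAZ) = (AC² + AZ² - CZ²) / (2·AC·AZ)
  ∠CAZ = 50.28°

Step 13: From CA = 14.3, CZ = 11, AZ = 9.14, by the inverse law of cosines:
  cos(∠ACZ) = (CA² + CZ² - AZ²) / (2·CA·CZ)
  ∠ACZ = 39.72°

Step 14: From UR = 15.77, UT = 19.92, RT = 7, by the inverse law of cosines:
  cos(∠RUT) = (UR² + UT² - RT²) / (2·UR·UT)
  ∠RUT = 18.29°

Step 15: From RT = 7, RU = 15.77, TU = 19.92, by the inverse law of cosines:
  cos(∠TRU) = (RT² + RU² - TU²) / (2·RT·RU)
  ∠TRU = 116.71°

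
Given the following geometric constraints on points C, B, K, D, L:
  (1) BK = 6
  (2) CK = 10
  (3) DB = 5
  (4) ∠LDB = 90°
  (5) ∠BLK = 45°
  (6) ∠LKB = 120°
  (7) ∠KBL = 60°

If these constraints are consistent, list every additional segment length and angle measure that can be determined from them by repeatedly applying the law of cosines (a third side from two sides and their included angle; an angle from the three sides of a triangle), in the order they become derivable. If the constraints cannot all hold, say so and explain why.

These constraints are not satisfiable: (5), (6) and (7) are the three interior angles of triangle BLK, which must sum to 180°, but 45° + 120° + 60° = 225°. No planar figure meets all of them, so nothing further can be derived.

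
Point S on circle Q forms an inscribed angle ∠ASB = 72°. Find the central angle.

Central angle = 2 × 72° = 144° (inscribed angle theorem).

144°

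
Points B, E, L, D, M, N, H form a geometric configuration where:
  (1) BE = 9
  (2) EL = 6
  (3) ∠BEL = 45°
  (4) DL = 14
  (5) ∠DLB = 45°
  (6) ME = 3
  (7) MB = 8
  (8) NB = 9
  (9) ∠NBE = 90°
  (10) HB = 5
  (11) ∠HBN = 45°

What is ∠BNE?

Step 1: By the law of cosines on triangle NBE: NE² = 9² + 9² − 2·9·9·cos(90°) = 162, so NE = 9·√2.
Step 2: By the inverse law of cosines on triangle BNE: cos(∠BNE) = (9² + (9·√2)² − 9²) / (2·9·9·√2) = 162/229.1 = 0.7071, so ∠BNE = 45°.

Therefore, the measure of angle ∠BNE = 45°.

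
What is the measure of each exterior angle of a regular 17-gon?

Each exterior angle of a regular n-gon is 360 / n.
For n = 17: 360 / 17 = 360/17 degrees.

360/17 degrees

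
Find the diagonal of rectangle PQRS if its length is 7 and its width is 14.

d = sqrt(7^2 + 14^2) = sqrt(245) = 7*sqrt(5)

7*sqrt(5)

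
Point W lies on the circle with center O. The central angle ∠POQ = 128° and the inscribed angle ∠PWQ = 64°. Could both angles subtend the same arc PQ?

By the inscribed angle theorem, if both angles subtend the same arc, the inscribed angle must be half the central angle.
Half of 128° = 64°, which equals the given inscribed angle of 64°.
Therefore, yes, they correspond to the same arc.

Yes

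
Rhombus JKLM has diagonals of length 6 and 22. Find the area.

Area = (6 * 22) / 2 = 132 / 2 = 66

66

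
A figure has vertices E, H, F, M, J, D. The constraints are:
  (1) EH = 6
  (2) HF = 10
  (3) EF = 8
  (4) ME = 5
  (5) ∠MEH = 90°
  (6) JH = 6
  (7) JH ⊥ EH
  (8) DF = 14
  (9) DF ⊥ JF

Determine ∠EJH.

Step 1: By the law of cosines on triangle JHE: JE² = 6² + 6² − 2·6·6·cos(90°) = 72, so JE = 6·√2.
Step 2: By the inverse law of cosines on triangle EJH: cos(∠EJH) = ((6·√2)² + 6² − 6²) / (2·6·√2·6) = 72/101.82 = 0.7071, so ∠EJH = 45°.

Therefore, the measure of angle ∠EJH = 45°.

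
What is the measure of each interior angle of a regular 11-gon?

Each interior angle of a regular n-gon is (n - 2) * 180 / n.
For n = 11: (11 - 2) * 180 / 11 = 1620/11 = 1620/11 degrees.

1620/11 degrees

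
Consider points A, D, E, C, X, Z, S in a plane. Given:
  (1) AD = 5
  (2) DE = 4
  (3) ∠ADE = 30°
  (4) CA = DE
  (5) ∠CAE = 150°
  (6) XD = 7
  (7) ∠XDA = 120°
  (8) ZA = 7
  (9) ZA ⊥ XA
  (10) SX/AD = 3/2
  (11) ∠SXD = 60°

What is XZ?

Step 1: By the law of cosines on triangle XDA: XA² = 7² + 5² − 2·7·5·cos(120°) = 109, so XA = √109.
Step 2: By the law of cosines on triangle XAZ: XZ² = √109² + 7² − 2·√109·7·cos(90°) = 158, so XZ = √158.

Therefore, the length of XZ = √158.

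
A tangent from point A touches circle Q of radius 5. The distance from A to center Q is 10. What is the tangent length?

The tangent, radius, and line from the external point to the center form a right triangle.
The right angle is where the tangent meets the radius.
By the Pythagorean theorem: tangent² + 5² = 10²
tangent² = 100 - 25 = 75
tangent = 5*sqrt(3)

5*sqrt(3)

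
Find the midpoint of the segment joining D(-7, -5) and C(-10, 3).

The midpoint is the point halfway along the segment.
Move half the horizontal distance: -7 + (-10 - -7)/2 = -7 + -3/2 = -17/2
Move half the vertical distance: -5 + (3 - -5)/2 = -5 + 8/2 = -1
Midpoint = (-17/2, -1)

(-17/2, -1)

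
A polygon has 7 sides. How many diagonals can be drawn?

Total line segments between 7 vertices = C(7,2) = 21.
Subtract the 7 sides: 21 - 7 = 14 diagonals.

14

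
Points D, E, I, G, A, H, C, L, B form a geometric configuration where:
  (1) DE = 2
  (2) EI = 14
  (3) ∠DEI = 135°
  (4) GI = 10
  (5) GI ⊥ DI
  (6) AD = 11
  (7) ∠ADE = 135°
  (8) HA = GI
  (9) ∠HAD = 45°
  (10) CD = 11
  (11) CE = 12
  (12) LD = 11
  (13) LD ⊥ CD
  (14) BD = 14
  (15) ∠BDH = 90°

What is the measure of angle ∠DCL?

Step 1: By the law of cosines on triangle CDL: CL² = 11² + 11² − 2·11·11·cos(90°) = 242, so CL = 11·√2.
Step 2: By the inverse law of cosines on triangle DCL: cos(∠DCL) = (11² + (11·√2)² − 11²) / (2·11·11·√2) = 242/342.24 = 0.7071, so ∠DCL = 45°.

Therefore, the measure of angle ∠DCL = 45°.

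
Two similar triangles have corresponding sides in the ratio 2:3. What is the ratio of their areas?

Area ratio = (side ratio)^2 = (2/3)^2 = 4:9.

4:9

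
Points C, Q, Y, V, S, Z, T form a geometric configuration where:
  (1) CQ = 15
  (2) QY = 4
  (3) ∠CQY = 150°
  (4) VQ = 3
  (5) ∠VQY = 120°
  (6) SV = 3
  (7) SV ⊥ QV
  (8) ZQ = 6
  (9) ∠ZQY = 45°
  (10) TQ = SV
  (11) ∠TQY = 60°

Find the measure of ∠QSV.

Step 1: By the law of cosines on triangle SVQ: SQ² = 3² + 3² − 2·3·3·cos(90°) = 18, so SQ = 3·√2.
Step 2: By the inverse law of cosines on triangle QSV: cos(∠QSV) = ((3·√2)² + 3² − 3²) / (2·3·√2·3) = 18/25.46 = 0.7071, so ∠QSV = 45°.

Therefore, the measure of angle ∠QSV = 45°.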